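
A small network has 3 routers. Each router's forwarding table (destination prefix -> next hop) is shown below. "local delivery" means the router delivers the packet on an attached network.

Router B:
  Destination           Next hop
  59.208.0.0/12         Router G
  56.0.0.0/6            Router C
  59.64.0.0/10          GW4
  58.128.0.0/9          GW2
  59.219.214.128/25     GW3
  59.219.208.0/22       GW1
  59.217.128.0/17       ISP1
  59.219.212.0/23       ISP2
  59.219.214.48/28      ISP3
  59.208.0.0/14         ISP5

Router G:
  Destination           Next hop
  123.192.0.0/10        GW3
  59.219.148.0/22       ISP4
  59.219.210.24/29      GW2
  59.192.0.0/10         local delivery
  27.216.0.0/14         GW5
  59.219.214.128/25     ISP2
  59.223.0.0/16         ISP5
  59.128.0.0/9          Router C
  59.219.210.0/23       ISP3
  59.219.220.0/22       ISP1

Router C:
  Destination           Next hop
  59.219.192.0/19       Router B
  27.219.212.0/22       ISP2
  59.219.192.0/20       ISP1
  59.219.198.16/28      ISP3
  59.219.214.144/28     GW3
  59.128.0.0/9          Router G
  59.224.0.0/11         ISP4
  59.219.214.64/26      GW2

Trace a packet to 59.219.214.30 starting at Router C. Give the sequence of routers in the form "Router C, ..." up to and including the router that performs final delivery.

At Router C: longest match for 59.219.214.30 is 59.219.192.0/19 -> Router B
At Router B: longest match for 59.219.214.30 is 59.208.0.0/12 -> Router G
At Router G: longest match for 59.219.214.30 is 59.192.0.0/10 -> local delivery

Router C, Router B, Router G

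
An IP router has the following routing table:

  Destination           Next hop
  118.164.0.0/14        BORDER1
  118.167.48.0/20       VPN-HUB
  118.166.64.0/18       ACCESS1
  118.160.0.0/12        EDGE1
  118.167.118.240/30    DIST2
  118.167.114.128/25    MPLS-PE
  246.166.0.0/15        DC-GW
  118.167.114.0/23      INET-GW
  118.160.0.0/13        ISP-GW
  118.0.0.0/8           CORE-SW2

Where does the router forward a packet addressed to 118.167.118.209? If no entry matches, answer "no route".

BORDER1

Routes whose prefix contains 118.167.118.209:
  118.0.0.0/8 (118.0.0.0 - 118.255.255.255) -> CORE-SW2
  118.160.0.0/12 (118.160.0.0 - 118.175.255.255) -> EDGE1
  118.160.0.0/13 (118.160.0.0 - 118.167.255.255) -> ISP-GW
  118.164.0.0/14 (118.164.0.0 - 118.167.255.255) -> BORDER1
More-specific entries that do NOT match:
  118.167.118.240/30 (118.167.118.240 - 118.167.118.243) does not contain 118.167.118.209
  118.167.114.128/25 (118.167.114.128 - 118.167.114.255) does not contain 118.167.118.209
  118.167.114.0/23 (118.167.114.0 - 118.167.115.255) does not contain 118.167.118.209
  118.167.48.0/20 (118.167.48.0 - 118.167.63.255) does not contain 118.167.118.209
  118.166.64.0/18 (118.166.64.0 - 118.166.127.255) does not contain 118.167.118.209
  246.166.0.0/15 (246.166.0.0 - 246.167.255.255) does not contain 118.167.118.209
Longest matching prefix is /14 -> next hop BORDER1.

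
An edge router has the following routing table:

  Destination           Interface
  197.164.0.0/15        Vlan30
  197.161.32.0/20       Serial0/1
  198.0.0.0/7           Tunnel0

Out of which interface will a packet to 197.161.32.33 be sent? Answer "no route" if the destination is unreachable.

Routes whose prefix contains 197.161.32.33:
  197.161.32.0/20 (197.161.32.0 - 197.161.47.255) -> Serial0/1
Longest matching prefix is /20 -> interface Serial0/1.

Serial0/1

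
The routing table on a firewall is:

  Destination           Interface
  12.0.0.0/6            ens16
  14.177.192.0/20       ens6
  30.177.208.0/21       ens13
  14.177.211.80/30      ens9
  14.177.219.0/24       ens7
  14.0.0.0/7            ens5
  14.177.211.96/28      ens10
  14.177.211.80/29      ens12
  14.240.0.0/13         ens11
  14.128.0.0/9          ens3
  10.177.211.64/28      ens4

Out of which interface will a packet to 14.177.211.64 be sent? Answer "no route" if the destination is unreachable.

Routes whose prefix contains 14.177.211.64:
  12.0.0.0/6 (12.0.0.0 - 15.255.255.255) -> ens16
  14.0.0.0/7 (14.0.0.0 - 15.255.255.255) -> ens5
  14.128.0.0/9 (14.128.0.0 - 14.255.255.255) -> ens3
More-specific entries that do NOT match:
  14.177.211.80/30 (14.177.211.80 - 14.177.211.83) does not contain 14.177.211.64
  14.177.211.80/29 (14.177.211.80 - 14.177.211.87) does not contain 14.177.211.64
  14.177.211.96/28 (14.177.211.96 - 14.177.211.111) does not contain 14.177.211.64
  10.177.211.64/28 (10.177.211.64 - 10.177.211.79) does not contain 14.177.211.64
  14.177.219.0/24 (14.177.219.0 - 14.177.219.255) does not contain 14.177.211.64
  30.177.208.0/21 (30.177.208.0 - 30.177.215.255) does not contain 14.177.211.64
  14.177.192.0/20 (14.177.192.0 - 14.177.207.255) does not contain 14.177.211.64
  14.240.0.0/13 (14.240.0.0 - 14.247.255.255) does not contain 14.177.211.64
Longest matching prefix is /9 -> interface ens3.

ens3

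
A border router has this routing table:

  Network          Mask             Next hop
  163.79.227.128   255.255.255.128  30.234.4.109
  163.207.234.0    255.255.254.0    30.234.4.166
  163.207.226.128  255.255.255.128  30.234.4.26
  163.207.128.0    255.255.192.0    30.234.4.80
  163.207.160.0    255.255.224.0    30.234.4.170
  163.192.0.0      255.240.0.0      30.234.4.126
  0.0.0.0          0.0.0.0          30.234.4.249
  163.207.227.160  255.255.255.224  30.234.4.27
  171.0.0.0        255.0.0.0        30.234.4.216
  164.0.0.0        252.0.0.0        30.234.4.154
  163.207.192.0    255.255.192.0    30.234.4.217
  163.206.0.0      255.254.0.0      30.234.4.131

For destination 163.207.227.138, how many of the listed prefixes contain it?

4

Prefixes containing 163.207.227.138:
  0.0.0.0/0 (default, matches everything)
  163.192.0.0/12 (163.192.0.0 - 163.207.255.255)
  163.206.0.0/15 (163.206.0.0 - 163.207.255.255)
  163.207.192.0/18 (163.207.192.0 - 163.207.255.255)
Total matching entries: 4.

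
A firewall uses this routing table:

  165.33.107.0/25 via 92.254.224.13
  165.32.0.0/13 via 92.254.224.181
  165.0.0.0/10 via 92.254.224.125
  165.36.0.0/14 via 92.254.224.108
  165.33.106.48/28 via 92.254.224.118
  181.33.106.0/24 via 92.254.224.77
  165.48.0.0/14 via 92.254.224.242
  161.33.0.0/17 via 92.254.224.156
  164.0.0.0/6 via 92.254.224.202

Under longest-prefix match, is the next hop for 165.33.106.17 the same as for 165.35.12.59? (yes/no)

yes

165.33.106.17: longest match 165.32.0.0/13 -> 92.254.224.181
165.35.12.59: longest match 165.32.0.0/13 -> 92.254.224.181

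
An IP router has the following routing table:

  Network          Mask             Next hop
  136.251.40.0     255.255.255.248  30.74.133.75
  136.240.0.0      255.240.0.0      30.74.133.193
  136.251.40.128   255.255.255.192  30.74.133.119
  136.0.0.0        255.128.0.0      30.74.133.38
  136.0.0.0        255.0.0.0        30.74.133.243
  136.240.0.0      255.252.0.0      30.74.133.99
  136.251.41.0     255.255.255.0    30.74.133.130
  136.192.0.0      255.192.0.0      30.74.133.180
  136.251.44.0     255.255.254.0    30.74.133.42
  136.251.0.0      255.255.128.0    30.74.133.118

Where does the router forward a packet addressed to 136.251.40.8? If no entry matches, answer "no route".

Routes whose prefix contains 136.251.40.8:
  136.0.0.0/8 (136.0.0.0 - 136.255.255.255) -> 30.74.133.243
  136.192.0.0/10 (136.192.0.0 - 136.255.255.255) -> 30.74.133.180
  136.240.0.0/12 (136.240.0.0 - 136.255.255.255) -> 30.74.133.193
  136.251.0.0/17 (136.251.0.0 - 136.251.127.255) -> 30.74.133.118
More-specific entries that do NOT match:
  136.251.40.0/29 (136.251.40.0 - 136.251.40.7) does not contain 136.251.40.8
  136.251.40.128/26 (136.251.40.128 - 136.251.40.191) does not contain 136.251.40.8
  136.251.41.0/24 (136.251.41.0 - 136.251.41.255) does not contain 136.251.40.8
  136.251.44.0/23 (136.251.44.0 - 136.251.45.255) does not contain 136.251.40.8
Longest matching prefix is /17 -> next hop 30.74.133.118.

30.74.133.118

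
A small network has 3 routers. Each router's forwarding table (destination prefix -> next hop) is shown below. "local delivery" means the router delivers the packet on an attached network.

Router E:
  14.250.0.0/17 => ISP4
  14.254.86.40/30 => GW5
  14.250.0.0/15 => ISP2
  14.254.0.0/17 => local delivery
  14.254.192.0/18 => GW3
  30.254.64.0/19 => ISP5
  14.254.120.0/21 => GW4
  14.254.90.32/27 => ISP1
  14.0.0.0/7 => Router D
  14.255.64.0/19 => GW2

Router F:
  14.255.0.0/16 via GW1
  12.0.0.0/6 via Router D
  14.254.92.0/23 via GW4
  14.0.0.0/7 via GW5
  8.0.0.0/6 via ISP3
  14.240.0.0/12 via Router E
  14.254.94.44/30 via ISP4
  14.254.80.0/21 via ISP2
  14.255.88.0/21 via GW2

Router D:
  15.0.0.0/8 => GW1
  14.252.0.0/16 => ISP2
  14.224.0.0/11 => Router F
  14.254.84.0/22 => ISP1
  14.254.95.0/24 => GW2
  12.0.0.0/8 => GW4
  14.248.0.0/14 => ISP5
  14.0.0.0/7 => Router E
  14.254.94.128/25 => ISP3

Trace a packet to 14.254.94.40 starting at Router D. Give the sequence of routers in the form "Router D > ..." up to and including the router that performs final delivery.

At Router D: longest match for 14.254.94.40 is 14.224.0.0/11 -> Router F
At Router F: longest match for 14.254.94.40 is 14.240.0.0/12 -> Router E
At Router E: longest match for 14.254.94.40 is 14.254.0.0/17 -> local delivery

Router D > Router F > Router E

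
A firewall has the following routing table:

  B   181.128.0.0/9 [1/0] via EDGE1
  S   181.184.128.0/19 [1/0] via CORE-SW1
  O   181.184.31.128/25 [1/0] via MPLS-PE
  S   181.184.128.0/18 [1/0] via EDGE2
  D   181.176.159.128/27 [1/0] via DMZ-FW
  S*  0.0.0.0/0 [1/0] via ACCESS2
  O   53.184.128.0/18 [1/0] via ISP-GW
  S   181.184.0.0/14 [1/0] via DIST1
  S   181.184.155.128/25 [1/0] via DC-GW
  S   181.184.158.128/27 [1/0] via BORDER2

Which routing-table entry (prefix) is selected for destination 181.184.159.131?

181.184.128.0/19

Entries matching 181.184.159.131:
  0.0.0.0/0 (default, matches everything)
  181.128.0.0/9 (181.128.0.0 - 181.255.255.255)
  181.184.0.0/14 (181.184.0.0 - 181.187.255.255)
  181.184.128.0/18 (181.184.128.0 - 181.184.191.255)
  181.184.128.0/19 (181.184.128.0 - 181.184.159.255)
Most specific is 181.184.128.0/19.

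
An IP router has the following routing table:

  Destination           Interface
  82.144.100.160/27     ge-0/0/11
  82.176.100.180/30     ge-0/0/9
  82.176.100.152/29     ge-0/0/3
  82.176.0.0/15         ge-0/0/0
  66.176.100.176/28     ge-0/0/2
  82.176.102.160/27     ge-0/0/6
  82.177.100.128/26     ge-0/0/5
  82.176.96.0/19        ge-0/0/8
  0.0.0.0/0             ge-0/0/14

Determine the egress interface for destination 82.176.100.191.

Routes whose prefix contains 82.176.100.191:
  0.0.0.0/0 (default, matches everything) -> ge-0/0/14
  82.176.0.0/15 (82.176.0.0 - 82.177.255.255) -> ge-0/0/0
  82.176.96.0/19 (82.176.96.0 - 82.176.127.255) -> ge-0/0/8
More-specific entries that do NOT match:
  82.176.100.180/30 (82.176.100.180 - 82.176.100.183) does not contain 82.176.100.191
  82.176.100.152/29 (82.176.100.152 - 82.176.100.159) does not contain 82.176.100.191
  66.176.100.176/28 (66.176.100.176 - 66.176.100.191) does not contain 82.176.100.191
  82.144.100.160/27 (82.144.100.160 - 82.144.100.191) does not contain 82.176.100.191
  82.176.102.160/27 (82.176.102.160 - 82.176.102.191) does not contain 82.176.100.191
  82.177.100.128/26 (82.177.100.128 - 82.177.100.191) does not contain 82.176.100.191
Longest matching prefix is /19 -> interface ge-0/0/8.

ge-0/0/8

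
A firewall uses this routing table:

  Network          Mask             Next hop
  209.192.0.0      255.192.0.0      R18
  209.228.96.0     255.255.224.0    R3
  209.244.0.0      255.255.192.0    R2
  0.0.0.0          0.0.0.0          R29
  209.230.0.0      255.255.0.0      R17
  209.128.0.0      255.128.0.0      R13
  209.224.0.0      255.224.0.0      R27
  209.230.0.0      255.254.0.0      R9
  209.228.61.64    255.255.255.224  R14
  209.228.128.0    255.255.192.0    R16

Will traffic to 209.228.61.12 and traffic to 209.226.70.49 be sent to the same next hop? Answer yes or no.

209.228.61.12: longest match 209.224.0.0/11 -> R27
209.226.70.49: longest match 209.224.0.0/11 -> R27

yes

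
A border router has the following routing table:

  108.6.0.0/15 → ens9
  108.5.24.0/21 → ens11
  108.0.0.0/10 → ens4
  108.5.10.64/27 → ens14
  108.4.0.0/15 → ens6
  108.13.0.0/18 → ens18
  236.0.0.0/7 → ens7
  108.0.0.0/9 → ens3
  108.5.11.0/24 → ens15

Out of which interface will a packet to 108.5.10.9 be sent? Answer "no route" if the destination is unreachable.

Routes whose prefix contains 108.5.10.9:
  108.0.0.0/9 (108.0.0.0 - 108.127.255.255) -> ens3
  108.0.0.0/10 (108.0.0.0 - 108.63.255.255) -> ens4
  108.4.0.0/15 (108.4.0.0 - 108.5.255.255) -> ens6
More-specific entries that do NOT match:
  108.5.10.64/27 (108.5.10.64 - 108.5.10.95) does not contain 108.5.10.9
  108.5.11.0/24 (108.5.11.0 - 108.5.11.255) does not contain 108.5.10.9
  108.5.24.0/21 (108.5.24.0 - 108.5.31.255) does not contain 108.5.10.9
  108.13.0.0/18 (108.13.0.0 - 108.13.63.255) does not contain 108.5.10.9
Longest matching prefix is /15 -> interface ens6.

ens6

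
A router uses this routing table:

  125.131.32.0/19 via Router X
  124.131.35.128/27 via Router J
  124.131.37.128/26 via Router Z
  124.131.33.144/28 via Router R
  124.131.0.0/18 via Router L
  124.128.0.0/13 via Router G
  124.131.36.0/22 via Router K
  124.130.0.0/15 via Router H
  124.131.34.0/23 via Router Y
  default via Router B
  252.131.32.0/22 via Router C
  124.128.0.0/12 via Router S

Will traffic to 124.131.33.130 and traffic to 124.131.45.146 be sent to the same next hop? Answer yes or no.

124.131.33.130: longest match 124.131.0.0/18 -> Router L
124.131.45.146: longest match 124.131.0.0/18 -> Router L

yes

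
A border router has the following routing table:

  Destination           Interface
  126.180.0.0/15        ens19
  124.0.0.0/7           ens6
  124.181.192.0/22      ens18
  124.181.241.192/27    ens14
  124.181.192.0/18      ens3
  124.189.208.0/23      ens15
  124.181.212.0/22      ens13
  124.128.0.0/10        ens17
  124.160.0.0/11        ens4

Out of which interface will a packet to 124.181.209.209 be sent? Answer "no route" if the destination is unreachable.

ens3

Routes whose prefix contains 124.181.209.209:
  124.0.0.0/7 (124.0.0.0 - 125.255.255.255) -> ens6
  124.128.0.0/10 (124.128.0.0 - 124.191.255.255) -> ens17
  124.160.0.0/11 (124.160.0.0 - 124.191.255.255) -> ens4
  124.181.192.0/18 (124.181.192.0 - 124.181.255.255) -> ens3
More-specific entries that do NOT match:
  124.181.241.192/27 (124.181.241.192 - 124.181.241.223) does not contain 124.181.209.209
  124.189.208.0/23 (124.189.208.0 - 124.189.209.255) does not contain 124.181.209.209
  124.181.192.0/22 (124.181.192.0 - 124.181.195.255) does not contain 124.181.209.209
  124.181.212.0/22 (124.181.212.0 - 124.181.215.255) does not contain 124.181.209.209
Longest matching prefix is /18 -> interface ens3.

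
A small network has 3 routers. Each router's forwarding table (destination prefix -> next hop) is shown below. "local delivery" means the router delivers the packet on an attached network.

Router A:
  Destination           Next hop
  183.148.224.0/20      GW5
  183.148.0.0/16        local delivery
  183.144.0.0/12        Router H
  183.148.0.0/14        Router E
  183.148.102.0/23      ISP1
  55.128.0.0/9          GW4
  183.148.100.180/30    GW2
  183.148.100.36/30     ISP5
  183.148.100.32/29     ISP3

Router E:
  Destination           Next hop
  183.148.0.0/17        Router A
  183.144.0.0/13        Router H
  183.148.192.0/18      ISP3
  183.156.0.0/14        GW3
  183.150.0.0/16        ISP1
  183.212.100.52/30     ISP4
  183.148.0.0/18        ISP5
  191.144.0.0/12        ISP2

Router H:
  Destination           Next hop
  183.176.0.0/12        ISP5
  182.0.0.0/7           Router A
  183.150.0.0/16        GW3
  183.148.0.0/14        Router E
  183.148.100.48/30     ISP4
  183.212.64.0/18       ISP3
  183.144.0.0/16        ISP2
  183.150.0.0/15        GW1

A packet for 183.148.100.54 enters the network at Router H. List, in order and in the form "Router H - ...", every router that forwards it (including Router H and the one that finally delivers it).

Router H - Router E - Router A

At Router H: longest match for 183.148.100.54 is 183.148.0.0/14 -> Router E
At Router E: longest match for 183.148.100.54 is 183.148.0.0/17 -> Router A
At Router A: longest match for 183.148.100.54 is 183.148.0.0/16 -> local delivery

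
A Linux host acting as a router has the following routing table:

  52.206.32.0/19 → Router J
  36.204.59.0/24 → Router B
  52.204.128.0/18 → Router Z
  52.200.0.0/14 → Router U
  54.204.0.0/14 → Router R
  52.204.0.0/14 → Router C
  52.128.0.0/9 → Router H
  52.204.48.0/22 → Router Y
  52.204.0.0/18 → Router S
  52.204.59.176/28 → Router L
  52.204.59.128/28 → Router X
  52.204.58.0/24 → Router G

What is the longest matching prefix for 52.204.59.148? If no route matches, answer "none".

Entries matching 52.204.59.148:
  52.128.0.0/9 (52.128.0.0 - 52.255.255.255)
  52.204.0.0/14 (52.204.0.0 - 52.207.255.255)
  52.204.0.0/18 (52.204.0.0 - 52.204.63.255)
Most specific is 52.204.0.0/18.

52.204.0.0/18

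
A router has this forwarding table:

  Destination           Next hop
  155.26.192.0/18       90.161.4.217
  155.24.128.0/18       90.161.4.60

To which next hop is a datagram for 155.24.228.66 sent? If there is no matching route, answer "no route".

No entry's prefix contains 155.24.228.66; there is no default route.

no route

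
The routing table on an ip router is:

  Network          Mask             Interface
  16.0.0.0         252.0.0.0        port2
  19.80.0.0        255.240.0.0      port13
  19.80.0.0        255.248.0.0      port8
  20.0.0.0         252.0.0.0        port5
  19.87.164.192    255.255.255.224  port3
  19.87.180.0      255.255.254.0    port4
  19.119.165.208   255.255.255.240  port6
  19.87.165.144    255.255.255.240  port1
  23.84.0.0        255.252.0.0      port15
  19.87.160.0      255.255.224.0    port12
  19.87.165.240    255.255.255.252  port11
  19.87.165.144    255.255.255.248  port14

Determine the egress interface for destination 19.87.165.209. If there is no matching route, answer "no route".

port12

Routes whose prefix contains 19.87.165.209:
  16.0.0.0/6 (16.0.0.0 - 19.255.255.255) -> port2
  19.80.0.0/12 (19.80.0.0 - 19.95.255.255) -> port13
  19.80.0.0/13 (19.80.0.0 - 19.87.255.255) -> port8
  19.87.160.0/19 (19.87.160.0 - 19.87.191.255) -> port12
More-specific entries that do NOT match:
  19.87.165.240/30 (19.87.165.240 - 19.87.165.243) does not contain 19.87.165.209
  19.87.165.144/29 (19.87.165.144 - 19.87.165.151) does not contain 19.87.165.209
  19.119.165.208/28 (19.119.165.208 - 19.119.165.223) does not contain 19.87.165.209
  19.87.165.144/28 (19.87.165.144 - 19.87.165.159) does not contain 19.87.165.209
  19.87.164.192/27 (19.87.164.192 - 19.87.164.223) does not contain 19.87.165.209
  19.87.180.0/23 (19.87.180.0 - 19.87.181.255) does not contain 19.87.165.209
Longest matching prefix is /19 -> interface port12.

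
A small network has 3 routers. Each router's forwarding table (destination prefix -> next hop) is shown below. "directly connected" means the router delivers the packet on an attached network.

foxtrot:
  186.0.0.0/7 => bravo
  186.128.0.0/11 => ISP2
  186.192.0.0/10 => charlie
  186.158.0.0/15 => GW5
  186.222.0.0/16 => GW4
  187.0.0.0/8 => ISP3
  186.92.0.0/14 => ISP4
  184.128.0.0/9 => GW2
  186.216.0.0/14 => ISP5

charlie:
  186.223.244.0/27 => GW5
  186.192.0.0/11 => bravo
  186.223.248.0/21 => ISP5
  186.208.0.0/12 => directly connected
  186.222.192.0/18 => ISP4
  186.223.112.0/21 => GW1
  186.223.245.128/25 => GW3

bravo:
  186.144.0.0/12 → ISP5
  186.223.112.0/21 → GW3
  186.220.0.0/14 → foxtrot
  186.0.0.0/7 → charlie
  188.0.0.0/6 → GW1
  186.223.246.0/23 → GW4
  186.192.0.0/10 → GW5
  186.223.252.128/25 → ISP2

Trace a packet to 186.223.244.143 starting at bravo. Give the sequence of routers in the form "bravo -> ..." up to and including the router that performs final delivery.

bravo -> foxtrot -> charlie

At bravo: longest match for 186.223.244.143 is 186.220.0.0/14 -> foxtrot
At foxtrot: longest match for 186.223.244.143 is 186.192.0.0/10 -> charlie
At charlie: longest match for 186.223.244.143 is 186.208.0.0/12 -> directly connected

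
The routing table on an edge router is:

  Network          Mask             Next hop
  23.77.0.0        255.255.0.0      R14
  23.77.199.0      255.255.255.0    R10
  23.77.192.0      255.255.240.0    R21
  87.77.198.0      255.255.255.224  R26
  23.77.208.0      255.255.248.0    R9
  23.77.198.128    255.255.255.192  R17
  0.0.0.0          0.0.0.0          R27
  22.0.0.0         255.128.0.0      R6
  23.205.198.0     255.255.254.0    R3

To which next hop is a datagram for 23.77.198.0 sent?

R21

Routes whose prefix contains 23.77.198.0:
  0.0.0.0/0 (default, matches everything) -> R27
  23.77.0.0/16 (23.77.0.0 - 23.77.255.255) -> R14
  23.77.192.0/20 (23.77.192.0 - 23.77.207.255) -> R21
More-specific entries that do NOT match:
  87.77.198.0/27 (87.77.198.0 - 87.77.198.31) does not contain 23.77.198.0
  23.77.198.128/26 (23.77.198.128 - 23.77.198.191) does not contain 23.77.198.0
  23.77.199.0/24 (23.77.199.0 - 23.77.199.255) does not contain 23.77.198.0
  23.205.198.0/23 (23.205.198.0 - 23.205.199.255) does not contain 23.77.198.0
  23.77.208.0/21 (23.77.208.0 - 23.77.215.255) does not contain 23.77.198.0
Longest matching prefix is /20 -> next hop R21.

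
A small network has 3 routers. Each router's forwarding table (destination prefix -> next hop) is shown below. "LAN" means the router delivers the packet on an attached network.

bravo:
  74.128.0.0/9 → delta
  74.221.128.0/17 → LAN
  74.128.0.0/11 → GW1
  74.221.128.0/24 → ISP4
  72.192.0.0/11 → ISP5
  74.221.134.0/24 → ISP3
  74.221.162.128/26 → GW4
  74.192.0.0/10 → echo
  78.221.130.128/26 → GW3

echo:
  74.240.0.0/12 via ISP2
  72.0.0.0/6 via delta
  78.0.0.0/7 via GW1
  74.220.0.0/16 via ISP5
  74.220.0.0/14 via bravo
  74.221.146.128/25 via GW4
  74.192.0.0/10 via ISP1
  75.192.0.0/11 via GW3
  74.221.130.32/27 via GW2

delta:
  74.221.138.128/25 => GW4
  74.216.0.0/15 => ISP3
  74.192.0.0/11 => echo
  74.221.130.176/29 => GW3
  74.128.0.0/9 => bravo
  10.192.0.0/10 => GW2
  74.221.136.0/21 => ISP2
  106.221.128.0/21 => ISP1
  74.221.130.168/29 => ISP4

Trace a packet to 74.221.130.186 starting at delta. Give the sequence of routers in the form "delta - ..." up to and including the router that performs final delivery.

delta - echo - bravo

At delta: longest match for 74.221.130.186 is 74.192.0.0/11 -> echo
At echo: longest match for 74.221.130.186 is 74.220.0.0/14 -> bravo
At bravo: longest match for 74.221.130.186 is 74.221.128.0/17 -> LAN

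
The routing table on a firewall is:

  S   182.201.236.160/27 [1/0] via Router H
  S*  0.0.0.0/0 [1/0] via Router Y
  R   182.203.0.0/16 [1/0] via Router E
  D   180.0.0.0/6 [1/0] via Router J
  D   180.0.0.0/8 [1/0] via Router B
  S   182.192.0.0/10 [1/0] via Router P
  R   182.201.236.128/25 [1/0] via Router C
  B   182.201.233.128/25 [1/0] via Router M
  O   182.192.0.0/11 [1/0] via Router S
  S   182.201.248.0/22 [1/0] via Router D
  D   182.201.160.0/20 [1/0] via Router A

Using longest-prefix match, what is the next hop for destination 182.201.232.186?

Routes whose prefix contains 182.201.232.186:
  0.0.0.0/0 (default, matches everything) -> Router Y
  180.0.0.0/6 (180.0.0.0 - 183.255.255.255) -> Router J
  182.192.0.0/10 (182.192.0.0 - 182.255.255.255) -> Router P
  182.192.0.0/11 (182.192.0.0 - 182.223.255.255) -> Router S
More-specific entries that do NOT match:
  182.201.236.160/27 (182.201.236.160 - 182.201.236.191) does not contain 182.201.232.186
  182.201.236.128/25 (182.201.236.128 - 182.201.236.255) does not contain 182.201.232.186
  182.201.233.128/25 (182.201.233.128 - 182.201.233.255) does not contain 182.201.232.186
  182.201.248.0/22 (182.201.248.0 - 182.201.251.255) does not contain 182.201.232.186
  182.201.160.0/20 (182.201.160.0 - 182.201.175.255) does not contain 182.201.232.186
  182.203.0.0/16 (182.203.0.0 - 182.203.255.255) does not contain 182.201.232.186
Longest matching prefix is /11 -> next hop Router S.

Router S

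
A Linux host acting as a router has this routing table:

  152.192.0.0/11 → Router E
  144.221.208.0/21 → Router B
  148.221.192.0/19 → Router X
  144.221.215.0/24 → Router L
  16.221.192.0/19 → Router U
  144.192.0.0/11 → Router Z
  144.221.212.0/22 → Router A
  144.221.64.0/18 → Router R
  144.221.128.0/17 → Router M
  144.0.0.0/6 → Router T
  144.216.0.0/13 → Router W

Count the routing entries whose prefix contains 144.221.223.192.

Prefixes containing 144.221.223.192:
  144.0.0.0/6 (144.0.0.0 - 147.255.255.255)
  144.192.0.0/11 (144.192.0.0 - 144.223.255.255)
  144.216.0.0/13 (144.216.0.0 - 144.223.255.255)
  144.221.128.0/17 (144.221.128.0 - 144.221.255.255)
Total matching entries: 4.

4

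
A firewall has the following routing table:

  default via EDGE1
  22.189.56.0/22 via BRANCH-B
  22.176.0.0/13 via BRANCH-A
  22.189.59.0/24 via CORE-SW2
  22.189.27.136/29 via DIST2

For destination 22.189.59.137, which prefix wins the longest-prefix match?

22.189.59.0/24

Entries matching 22.189.59.137:
  0.0.0.0/0 (default, matches everything)
  22.189.56.0/22 (22.189.56.0 - 22.189.59.255)
  22.189.59.0/24 (22.189.59.0 - 22.189.59.255)
Most specific is 22.189.59.0/24.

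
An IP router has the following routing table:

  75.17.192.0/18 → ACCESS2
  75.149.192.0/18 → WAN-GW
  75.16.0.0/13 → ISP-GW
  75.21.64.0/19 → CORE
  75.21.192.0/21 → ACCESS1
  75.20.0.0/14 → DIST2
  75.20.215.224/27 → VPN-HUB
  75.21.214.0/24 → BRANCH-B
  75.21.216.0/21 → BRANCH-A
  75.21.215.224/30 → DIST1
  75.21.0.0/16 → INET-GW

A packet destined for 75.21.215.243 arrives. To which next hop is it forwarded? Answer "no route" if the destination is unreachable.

INET-GW

Routes whose prefix contains 75.21.215.243:
  75.16.0.0/13 (75.16.0.0 - 75.23.255.255) -> ISP-GW
  75.20.0.0/14 (75.20.0.0 - 75.23.255.255) -> DIST2
  75.21.0.0/16 (75.21.0.0 - 75.21.255.255) -> INET-GW
More-specific entries that do NOT match:
  75.21.215.224/30 (75.21.215.224 - 75.21.215.227) does not contain 75.21.215.243
  75.20.215.224/27 (75.20.215.224 - 75.20.215.255) does not contain 75.21.215.243
  75.21.214.0/24 (75.21.214.0 - 75.21.214.255) does not contain 75.21.215.243
  75.21.192.0/21 (75.21.192.0 - 75.21.199.255) does not contain 75.21.215.243
  75.21.216.0/21 (75.21.216.0 - 75.21.223.255) does not contain 75.21.215.243
  75.21.64.0/19 (75.21.64.0 - 75.21.95.255) does not contain 75.21.215.243
  75.17.192.0/18 (75.17.192.0 - 75.17.255.255) does not contain 75.21.215.243
  75.149.192.0/18 (75.149.192.0 - 75.149.255.255) does not contain 75.21.215.243
Longest matching prefix is /16 -> next hop INET-GW.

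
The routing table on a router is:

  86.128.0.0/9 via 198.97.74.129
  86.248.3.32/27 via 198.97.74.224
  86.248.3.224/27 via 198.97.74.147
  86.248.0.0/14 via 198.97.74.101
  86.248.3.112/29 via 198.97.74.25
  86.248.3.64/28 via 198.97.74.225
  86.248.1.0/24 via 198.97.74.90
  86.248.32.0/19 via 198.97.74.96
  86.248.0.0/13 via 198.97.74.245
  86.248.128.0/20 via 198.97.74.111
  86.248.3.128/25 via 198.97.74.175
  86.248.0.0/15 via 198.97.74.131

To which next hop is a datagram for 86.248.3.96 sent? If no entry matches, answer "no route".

198.97.74.131

Routes whose prefix contains 86.248.3.96:
  86.128.0.0/9 (86.128.0.0 - 86.255.255.255) -> 198.97.74.129
  86.248.0.0/13 (86.248.0.0 - 86.255.255.255) -> 198.97.74.245
  86.248.0.0/14 (86.248.0.0 - 86.251.255.255) -> 198.97.74.101
  86.248.0.0/15 (86.248.0.0 - 86.249.255.255) -> 198.97.74.131
More-specific entries that do NOT match:
  86.248.3.112/29 (86.248.3.112 - 86.248.3.119) does not contain 86.248.3.96
  86.248.3.64/28 (86.248.3.64 - 86.248.3.79) does not contain 86.248.3.96
  86.248.3.32/27 (86.248.3.32 - 86.248.3.63) does not contain 86.248.3.96
  86.248.3.224/27 (86.248.3.224 - 86.248.3.255) does not contain 86.248.3.96
  86.248.3.128/25 (86.248.3.128 - 86.248.3.255) does not contain 86.248.3.96
  86.248.1.0/24 (86.248.1.0 - 86.248.1.255) does not contain 86.248.3.96
  86.248.128.0/20 (86.248.128.0 - 86.248.143.255) does not contain 86.248.3.96
  86.248.32.0/19 (86.248.32.0 - 86.248.63.255) does not contain 86.248.3.96
Longest matching prefix is /15 -> next hop 198.97.74.131.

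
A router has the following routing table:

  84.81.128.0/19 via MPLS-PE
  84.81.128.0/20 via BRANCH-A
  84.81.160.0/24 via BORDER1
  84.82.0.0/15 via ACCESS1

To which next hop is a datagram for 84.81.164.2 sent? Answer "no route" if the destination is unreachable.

No entry's prefix contains 84.81.164.2; there is no default route.

no route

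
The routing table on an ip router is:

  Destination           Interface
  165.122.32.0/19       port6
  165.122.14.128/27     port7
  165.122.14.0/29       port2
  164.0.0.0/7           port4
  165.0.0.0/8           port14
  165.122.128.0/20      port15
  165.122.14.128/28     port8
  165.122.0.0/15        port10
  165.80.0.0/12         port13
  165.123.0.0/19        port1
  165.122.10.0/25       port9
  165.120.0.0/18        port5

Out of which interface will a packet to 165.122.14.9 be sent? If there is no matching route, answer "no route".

Routes whose prefix contains 165.122.14.9:
  164.0.0.0/7 (164.0.0.0 - 165.255.255.255) -> port4
  165.0.0.0/8 (165.0.0.0 - 165.255.255.255) -> port14
  165.122.0.0/15 (165.122.0.0 - 165.123.255.255) -> port10
More-specific entries that do NOT match:
  165.122.14.0/29 (165.122.14.0 - 165.122.14.7) does not contain 165.122.14.9
  165.122.14.128/28 (165.122.14.128 - 165.122.14.143) does not contain 165.122.14.9
  165.122.14.128/27 (165.122.14.128 - 165.122.14.159) does not contain 165.122.14.9
  165.122.10.0/25 (165.122.10.0 - 165.122.10.127) does not contain 165.122.14.9
  165.122.128.0/20 (165.122.128.0 - 165.122.143.255) does not contain 165.122.14.9
  165.122.32.0/19 (165.122.32.0 - 165.122.63.255) does not contain 165.122.14.9
  165.123.0.0/19 (165.123.0.0 - 165.123.31.255) does not contain 165.122.14.9
  165.120.0.0/18 (165.120.0.0 - 165.120.63.255) does not contain 165.122.14.9
Longest matching prefix is /15 -> interface port10.

port10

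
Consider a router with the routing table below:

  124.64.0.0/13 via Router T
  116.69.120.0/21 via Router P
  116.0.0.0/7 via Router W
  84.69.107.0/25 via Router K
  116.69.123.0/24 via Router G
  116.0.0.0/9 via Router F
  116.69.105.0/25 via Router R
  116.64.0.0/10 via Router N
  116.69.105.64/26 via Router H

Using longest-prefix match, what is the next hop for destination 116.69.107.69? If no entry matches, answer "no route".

Routes whose prefix contains 116.69.107.69:
  116.0.0.0/7 (116.0.0.0 - 117.255.255.255) -> Router W
  116.0.0.0/9 (116.0.0.0 - 116.127.255.255) -> Router F
  116.64.0.0/10 (116.64.0.0 - 116.127.255.255) -> Router N
More-specific entries that do NOT match:
  116.69.105.64/26 (116.69.105.64 - 116.69.105.127) does not contain 116.69.107.69
  84.69.107.0/25 (84.69.107.0 - 84.69.107.127) does not contain 116.69.107.69
  116.69.105.0/25 (116.69.105.0 - 116.69.105.127) does not contain 116.69.107.69
  116.69.123.0/24 (116.69.123.0 - 116.69.123.255) does not contain 116.69.107.69
  116.69.120.0/21 (116.69.120.0 - 116.69.127.255) does not contain 116.69.107.69
  124.64.0.0/13 (124.64.0.0 - 124.71.255.255) does not contain 116.69.107.69
Longest matching prefix is /10 -> next hop Router N.

Router N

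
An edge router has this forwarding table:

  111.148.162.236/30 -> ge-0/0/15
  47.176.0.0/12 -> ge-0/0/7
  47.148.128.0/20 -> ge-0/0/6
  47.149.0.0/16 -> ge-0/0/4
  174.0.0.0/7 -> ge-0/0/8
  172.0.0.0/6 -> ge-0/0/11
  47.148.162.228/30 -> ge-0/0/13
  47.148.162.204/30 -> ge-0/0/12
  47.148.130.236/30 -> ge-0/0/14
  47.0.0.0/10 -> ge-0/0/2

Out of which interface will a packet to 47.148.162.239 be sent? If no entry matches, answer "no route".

No entry's prefix contains 47.148.162.239; there is no default route.

no route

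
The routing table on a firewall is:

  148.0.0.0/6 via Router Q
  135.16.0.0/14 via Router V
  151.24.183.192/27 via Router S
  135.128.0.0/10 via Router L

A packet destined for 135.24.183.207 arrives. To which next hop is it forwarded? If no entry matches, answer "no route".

no route

No entry's prefix contains 135.24.183.207; there is no default route.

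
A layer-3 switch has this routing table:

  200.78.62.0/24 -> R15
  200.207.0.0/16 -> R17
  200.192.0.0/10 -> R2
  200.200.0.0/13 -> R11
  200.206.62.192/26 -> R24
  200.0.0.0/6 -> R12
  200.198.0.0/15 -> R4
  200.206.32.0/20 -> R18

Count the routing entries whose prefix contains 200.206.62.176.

Prefixes containing 200.206.62.176:
  200.0.0.0/6 (200.0.0.0 - 203.255.255.255)
  200.192.0.0/10 (200.192.0.0 - 200.255.255.255)
  200.200.0.0/13 (200.200.0.0 - 200.207.255.255)
Total matching entries: 3.

3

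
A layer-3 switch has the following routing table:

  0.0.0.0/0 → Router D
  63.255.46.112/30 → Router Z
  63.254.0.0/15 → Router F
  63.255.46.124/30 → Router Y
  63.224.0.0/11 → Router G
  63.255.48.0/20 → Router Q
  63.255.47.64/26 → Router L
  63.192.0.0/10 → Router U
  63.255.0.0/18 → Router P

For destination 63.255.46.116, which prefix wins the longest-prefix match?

Entries matching 63.255.46.116:
  0.0.0.0/0 (default, matches everything)
  63.192.0.0/10 (63.192.0.0 - 63.255.255.255)
  63.224.0.0/11 (63.224.0.0 - 63.255.255.255)
  63.254.0.0/15 (63.254.0.0 - 63.255.255.255)
  63.255.0.0/18 (63.255.0.0 - 63.255.63.255)
Most specific is 63.255.0.0/18.

63.255.0.0/18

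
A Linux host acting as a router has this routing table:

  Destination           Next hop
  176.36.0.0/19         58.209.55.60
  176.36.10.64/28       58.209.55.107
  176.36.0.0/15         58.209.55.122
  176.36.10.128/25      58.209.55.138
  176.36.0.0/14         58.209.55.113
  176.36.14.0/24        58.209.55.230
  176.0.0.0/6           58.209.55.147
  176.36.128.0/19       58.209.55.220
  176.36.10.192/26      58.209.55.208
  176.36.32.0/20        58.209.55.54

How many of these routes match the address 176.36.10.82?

Prefixes containing 176.36.10.82:
  176.0.0.0/6 (176.0.0.0 - 179.255.255.255)
  176.36.0.0/14 (176.36.0.0 - 176.39.255.255)
  176.36.0.0/15 (176.36.0.0 - 176.37.255.255)
  176.36.0.0/19 (176.36.0.0 - 176.36.31.255)
Total matching entries: 4.

4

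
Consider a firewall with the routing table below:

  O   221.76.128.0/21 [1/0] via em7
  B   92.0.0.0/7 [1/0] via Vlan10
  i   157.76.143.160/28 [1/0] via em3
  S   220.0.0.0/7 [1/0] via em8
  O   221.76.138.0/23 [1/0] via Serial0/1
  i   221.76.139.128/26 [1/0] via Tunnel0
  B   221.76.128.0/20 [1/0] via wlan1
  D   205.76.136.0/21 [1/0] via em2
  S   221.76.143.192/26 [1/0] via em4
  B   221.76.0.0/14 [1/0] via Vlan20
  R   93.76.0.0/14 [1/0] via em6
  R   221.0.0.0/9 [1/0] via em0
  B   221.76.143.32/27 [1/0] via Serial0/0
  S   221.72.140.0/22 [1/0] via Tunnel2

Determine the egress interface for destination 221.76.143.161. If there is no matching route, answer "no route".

Routes whose prefix contains 221.76.143.161:
  220.0.0.0/7 (220.0.0.0 - 221.255.255.255) -> em8
  221.0.0.0/9 (221.0.0.0 - 221.127.255.255) -> em0
  221.76.0.0/14 (221.76.0.0 - 221.79.255.255) -> Vlan20
  221.76.128.0/20 (221.76.128.0 - 221.76.143.255) -> wlan1
More-specific entries that do NOT match:
  157.76.143.160/28 (157.76.143.160 - 157.76.143.175) does not contain 221.76.143.161
  221.76.143.32/27 (221.76.143.32 - 221.76.143.63) does not contain 221.76.143.161
  221.76.139.128/26 (221.76.139.128 - 221.76.139.191) does not contain 221.76.143.161
  221.76.143.192/26 (221.76.143.192 - 221.76.143.255) does not contain 221.76.143.161
  221.76.138.0/23 (221.76.138.0 - 221.76.139.255) does not contain 221.76.143.161
  221.72.140.0/22 (221.72.140.0 - 221.72.143.255) does not contain 221.76.143.161
  221.76.128.0/21 (221.76.128.0 - 221.76.135.255) does not contain 221.76.143.161
  205.76.136.0/21 (205.76.136.0 - 205.76.143.255) does not contain 221.76.143.161
Longest matching prefix is /20 -> interface wlan1.

wlan1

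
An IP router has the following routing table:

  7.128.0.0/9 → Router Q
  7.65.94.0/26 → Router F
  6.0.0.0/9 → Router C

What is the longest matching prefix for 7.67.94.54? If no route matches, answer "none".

none

7.67.94.54 is outside every listed prefix and there is no default route.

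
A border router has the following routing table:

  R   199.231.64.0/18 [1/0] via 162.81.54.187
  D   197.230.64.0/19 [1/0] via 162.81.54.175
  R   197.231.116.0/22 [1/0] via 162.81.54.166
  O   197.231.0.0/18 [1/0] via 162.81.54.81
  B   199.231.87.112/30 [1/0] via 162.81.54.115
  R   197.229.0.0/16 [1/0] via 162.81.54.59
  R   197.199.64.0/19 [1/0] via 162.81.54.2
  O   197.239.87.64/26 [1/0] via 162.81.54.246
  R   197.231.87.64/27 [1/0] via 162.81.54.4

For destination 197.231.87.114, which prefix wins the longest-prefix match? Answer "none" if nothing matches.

none

197.231.87.114 is outside every listed prefix and there is no default route.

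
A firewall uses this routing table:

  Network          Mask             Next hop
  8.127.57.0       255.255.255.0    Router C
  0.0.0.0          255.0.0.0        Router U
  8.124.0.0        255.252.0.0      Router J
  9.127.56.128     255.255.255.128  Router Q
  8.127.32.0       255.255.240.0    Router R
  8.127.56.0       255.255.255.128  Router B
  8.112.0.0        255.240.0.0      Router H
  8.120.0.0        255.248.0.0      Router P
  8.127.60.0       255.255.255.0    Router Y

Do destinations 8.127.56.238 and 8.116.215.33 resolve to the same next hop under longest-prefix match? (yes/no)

no

8.127.56.238: longest match 8.124.0.0/14 -> Router J
8.116.215.33: longest match 8.112.0.0/12 -> Router H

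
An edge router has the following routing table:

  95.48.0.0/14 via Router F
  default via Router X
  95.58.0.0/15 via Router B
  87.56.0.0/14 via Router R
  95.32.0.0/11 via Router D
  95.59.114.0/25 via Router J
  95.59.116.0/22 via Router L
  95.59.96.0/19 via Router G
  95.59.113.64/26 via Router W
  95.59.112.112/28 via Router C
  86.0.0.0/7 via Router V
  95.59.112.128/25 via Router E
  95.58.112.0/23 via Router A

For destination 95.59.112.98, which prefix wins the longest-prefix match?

95.59.96.0/19

Entries matching 95.59.112.98:
  0.0.0.0/0 (default, matches everything)
  95.32.0.0/11 (95.32.0.0 - 95.63.255.255)
  95.58.0.0/15 (95.58.0.0 - 95.59.255.255)
  95.59.96.0/19 (95.59.96.0 - 95.59.127.255)
Most specific is 95.59.96.0/19.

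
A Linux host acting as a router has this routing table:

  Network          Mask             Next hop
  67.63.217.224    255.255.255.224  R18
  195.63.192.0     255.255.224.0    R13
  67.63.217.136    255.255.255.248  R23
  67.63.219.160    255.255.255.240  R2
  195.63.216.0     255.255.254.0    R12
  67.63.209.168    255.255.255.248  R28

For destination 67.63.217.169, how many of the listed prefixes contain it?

No listed prefix contains 67.63.217.169.
Total matching entries: 0.

0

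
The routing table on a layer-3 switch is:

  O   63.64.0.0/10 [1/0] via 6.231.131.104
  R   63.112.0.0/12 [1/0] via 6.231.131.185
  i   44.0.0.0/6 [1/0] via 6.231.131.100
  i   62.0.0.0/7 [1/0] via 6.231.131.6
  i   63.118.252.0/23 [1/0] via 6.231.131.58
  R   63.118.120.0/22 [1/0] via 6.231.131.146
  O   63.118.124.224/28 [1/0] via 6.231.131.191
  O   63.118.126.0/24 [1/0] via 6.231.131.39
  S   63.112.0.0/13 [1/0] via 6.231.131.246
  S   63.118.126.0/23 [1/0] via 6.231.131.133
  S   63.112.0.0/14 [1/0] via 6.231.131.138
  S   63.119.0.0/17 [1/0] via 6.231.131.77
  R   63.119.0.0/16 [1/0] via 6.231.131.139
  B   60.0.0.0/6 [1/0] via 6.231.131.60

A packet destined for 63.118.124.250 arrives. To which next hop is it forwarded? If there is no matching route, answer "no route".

6.231.131.246

Routes whose prefix contains 63.118.124.250:
  60.0.0.0/6 (60.0.0.0 - 63.255.255.255) -> 6.231.131.60
  62.0.0.0/7 (62.0.0.0 - 63.255.255.255) -> 6.231.131.6
  63.64.0.0/10 (63.64.0.0 - 63.127.255.255) -> 6.231.131.104
  63.112.0.0/12 (63.112.0.0 - 63.127.255.255) -> 6.231.131.185
  63.112.0.0/13 (63.112.0.0 - 63.119.255.255) -> 6.231.131.246
More-specific entries that do NOT match:
  63.118.124.224/28 (63.118.124.224 - 63.118.124.239) does not contain 63.118.124.250
  63.118.126.0/24 (63.118.126.0 - 63.118.126.255) does not contain 63.118.124.250
  63.118.252.0/23 (63.118.252.0 - 63.118.253.255) does not contain 63.118.124.250
  63.118.126.0/23 (63.118.126.0 - 63.118.127.255) does not contain 63.118.124.250
  63.118.120.0/22 (63.118.120.0 - 63.118.123.255) does not contain 63.118.124.250
  63.119.0.0/17 (63.119.0.0 - 63.119.127.255) does not contain 63.118.124.250
  63.119.0.0/16 (63.119.0.0 - 63.119.255.255) does not contain 63.118.124.250
  63.112.0.0/14 (63.112.0.0 - 63.115.255.255) does not contain 63.118.124.250
Longest matching prefix is /13 -> next hop 6.231.131.246.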